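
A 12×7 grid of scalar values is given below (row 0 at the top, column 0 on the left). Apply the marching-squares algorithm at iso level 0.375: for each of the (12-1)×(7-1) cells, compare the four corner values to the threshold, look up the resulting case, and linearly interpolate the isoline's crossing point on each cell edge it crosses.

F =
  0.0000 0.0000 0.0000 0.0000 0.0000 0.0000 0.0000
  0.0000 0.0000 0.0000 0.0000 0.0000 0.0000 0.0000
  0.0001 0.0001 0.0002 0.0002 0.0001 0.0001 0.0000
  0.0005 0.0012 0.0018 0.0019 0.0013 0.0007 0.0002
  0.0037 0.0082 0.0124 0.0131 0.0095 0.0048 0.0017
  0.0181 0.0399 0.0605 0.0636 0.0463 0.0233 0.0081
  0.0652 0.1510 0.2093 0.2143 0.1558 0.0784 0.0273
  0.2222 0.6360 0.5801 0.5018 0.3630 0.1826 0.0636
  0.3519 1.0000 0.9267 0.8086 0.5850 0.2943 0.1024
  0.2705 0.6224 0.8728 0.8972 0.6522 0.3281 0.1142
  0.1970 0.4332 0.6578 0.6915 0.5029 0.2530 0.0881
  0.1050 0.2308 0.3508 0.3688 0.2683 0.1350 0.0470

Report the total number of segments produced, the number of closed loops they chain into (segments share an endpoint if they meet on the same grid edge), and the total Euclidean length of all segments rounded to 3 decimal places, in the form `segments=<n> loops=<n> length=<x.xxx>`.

segments=16 loops=1 length=14.798

cell (6,0): code 0100 → (6.462,1.000)–(7.000,0.369)
cell (6,1): code 1100 → (6.447,2.000)–(6.462,1.000)
cell (6,2): code 1100 → (6.559,3.000)–(6.447,2.000)
cell (6,3): code 1000 → (7.000,3.914)–(6.559,3.000)
cell (7,0): code 0110 → (7.000,0.369)–(8.000,0.036)
cell (7,3): code 1101 → (7.054,4.000)–(7.000,3.914)
cell (7,4): code 1000 → (8.000,4.722)–(7.054,4.000)
cell (8,0): code 0110 → (8.000,0.036)–(9.000,0.297)
cell (8,4): code 1001 → (9.000,4.855)–(8.000,4.722)
cell (9,0): code 0110 → (9.000,0.297)–(10.000,0.754)
cell (9,4): code 1001 → (10.000,4.512)–(9.000,4.855)
cell (10,0): code 0010 → (10.000,0.754)–(10.288,1.000)
cell (10,1): code 0011 → (10.288,1.000)–(10.921,2.000)
cell (10,2): code 0011 → (10.921,2.000)–(10.981,3.000)
cell (10,3): code 0011 → (10.981,3.000)–(10.545,4.000)
cell (10,4): code 0001 → (10.545,4.000)–(10.000,4.512)
total: 16 segments, chained into 1 closed loop(s), length Σ = 14.798184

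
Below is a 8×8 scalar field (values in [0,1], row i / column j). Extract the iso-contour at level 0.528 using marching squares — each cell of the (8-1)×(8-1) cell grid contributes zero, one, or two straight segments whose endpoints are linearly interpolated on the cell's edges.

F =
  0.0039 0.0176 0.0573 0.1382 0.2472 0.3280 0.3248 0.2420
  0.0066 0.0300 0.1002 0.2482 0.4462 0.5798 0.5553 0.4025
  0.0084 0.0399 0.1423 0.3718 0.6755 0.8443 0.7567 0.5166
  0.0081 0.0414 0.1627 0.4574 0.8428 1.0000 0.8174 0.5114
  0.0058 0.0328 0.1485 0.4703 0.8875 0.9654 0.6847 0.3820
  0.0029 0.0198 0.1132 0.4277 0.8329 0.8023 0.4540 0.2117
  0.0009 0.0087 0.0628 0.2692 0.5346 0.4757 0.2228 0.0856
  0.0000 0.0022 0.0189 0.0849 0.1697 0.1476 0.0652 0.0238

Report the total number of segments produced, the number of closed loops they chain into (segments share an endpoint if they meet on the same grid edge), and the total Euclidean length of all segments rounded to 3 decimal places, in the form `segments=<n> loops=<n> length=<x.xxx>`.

segments=18 loops=1 length=14.258

cell (0,4): code 0100 → (0.794,5.000)–(1.000,4.612)
cell (0,5): code 1100 → (0.882,6.000)–(0.794,5.000)
cell (0,6): code 1000 → (1.000,6.179)–(0.882,6.000)
cell (1,3): code 0100 → (1.357,4.000)–(2.000,3.514)
cell (1,4): code 1110 → (1.000,4.612)–(1.357,4.000)
cell (1,6): code 1001 → (2.000,6.953)–(1.000,6.179)
cell (2,3): code 0110 → (2.000,3.514)–(3.000,3.183)
cell (2,6): code 1001 → (3.000,6.946)–(2.000,6.953)
cell (3,3): code 0110 → (3.000,3.183)–(4.000,3.138)
cell (3,6): code 1001 → (4.000,6.518)–(3.000,6.946)
cell (4,3): code 0110 → (4.000,3.138)–(5.000,3.248)
cell (4,5): code 1011 → (5.000,5.788)–(4.679,6.000)
cell (4,6): code 0001 → (4.679,6.000)–(4.000,6.518)
cell (5,3): code 0110 → (5.000,3.248)–(6.000,3.975)
cell (5,4): code 1011 → (6.000,4.112)–(5.840,5.000)
cell (5,5): code 0001 → (5.840,5.000)–(5.000,5.788)
cell (6,3): code 0010 → (6.000,3.975)–(6.018,4.000)
cell (6,4): code 0001 → (6.018,4.000)–(6.000,4.112)
total: 18 segments, chained into 1 closed loop(s), length Σ = 14.257648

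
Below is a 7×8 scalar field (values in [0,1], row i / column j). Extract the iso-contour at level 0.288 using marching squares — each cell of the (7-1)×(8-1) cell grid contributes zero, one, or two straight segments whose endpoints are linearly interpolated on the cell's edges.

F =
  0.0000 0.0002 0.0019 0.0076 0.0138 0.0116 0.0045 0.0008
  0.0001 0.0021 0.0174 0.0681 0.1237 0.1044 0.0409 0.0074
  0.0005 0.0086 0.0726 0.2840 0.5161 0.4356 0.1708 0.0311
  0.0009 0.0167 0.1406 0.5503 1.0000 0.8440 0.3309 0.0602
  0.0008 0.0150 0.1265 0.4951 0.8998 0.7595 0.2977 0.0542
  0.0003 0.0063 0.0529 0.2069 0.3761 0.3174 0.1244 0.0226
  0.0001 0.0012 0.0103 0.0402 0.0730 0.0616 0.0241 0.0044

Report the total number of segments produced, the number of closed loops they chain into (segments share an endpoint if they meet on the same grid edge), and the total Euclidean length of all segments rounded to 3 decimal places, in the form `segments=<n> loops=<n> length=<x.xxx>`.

segments=16 loops=1 length=11.847

cell (1,3): code 0100 → (1.419,4.000)–(2.000,3.017)
cell (1,4): code 1100 → (1.554,5.000)–(1.419,4.000)
cell (1,5): code 1000 → (2.000,5.557)–(1.554,5.000)
cell (2,2): code 0100 → (2.015,3.000)–(3.000,2.360)
cell (2,3): code 1110 → (2.000,3.017)–(2.015,3.000)
cell (2,5): code 1101 → (2.732,6.000)–(2.000,5.557)
cell (2,6): code 1000 → (3.000,6.158)–(2.732,6.000)
cell (3,2): code 0110 → (3.000,2.360)–(4.000,2.438)
cell (3,6): code 1001 → (4.000,6.040)–(3.000,6.158)
cell (4,2): code 0010 → (4.000,2.438)–(4.719,3.000)
cell (4,3): code 0111 → (4.719,3.000)–(5.000,3.479)
cell (4,5): code 1011 → (5.000,5.152)–(4.056,6.000)
cell (4,6): code 0001 → (4.056,6.000)–(4.000,6.040)
cell (5,3): code 0010 → (5.000,3.479)–(5.291,4.000)
cell (5,4): code 0011 → (5.291,4.000)–(5.115,5.000)
cell (5,5): code 0001 → (5.115,5.000)–(5.000,5.152)
total: 16 segments, chained into 1 closed loop(s), length Σ = 11.846996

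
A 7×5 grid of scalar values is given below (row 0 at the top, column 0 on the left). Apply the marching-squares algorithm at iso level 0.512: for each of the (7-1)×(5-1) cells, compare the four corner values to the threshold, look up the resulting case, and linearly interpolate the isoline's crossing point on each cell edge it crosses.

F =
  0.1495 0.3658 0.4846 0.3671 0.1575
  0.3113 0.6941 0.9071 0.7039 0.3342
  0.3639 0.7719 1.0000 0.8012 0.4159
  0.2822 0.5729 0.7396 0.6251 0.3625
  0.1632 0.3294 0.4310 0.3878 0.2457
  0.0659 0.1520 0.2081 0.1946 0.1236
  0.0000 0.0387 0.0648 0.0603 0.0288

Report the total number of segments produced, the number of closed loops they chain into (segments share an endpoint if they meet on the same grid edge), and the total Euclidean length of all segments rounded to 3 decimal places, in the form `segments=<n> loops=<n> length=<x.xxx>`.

cell (0,0): code 0100 → (0.445,1.000)–(1.000,0.524)
cell (0,1): code 1100 → (0.065,2.000)–(0.445,1.000)
cell (0,2): code 1100 → (0.430,3.000)–(0.065,2.000)
cell (0,3): code 1000 → (1.000,3.519)–(0.430,3.000)
cell (1,0): code 0110 → (1.000,0.524)–(2.000,0.363)
cell (1,3): code 1001 → (2.000,3.751)–(1.000,3.519)
cell (2,0): code 0110 → (2.000,0.363)–(3.000,0.791)
cell (2,3): code 1001 → (3.000,3.431)–(2.000,3.751)
cell (3,0): code 0010 → (3.000,0.791)–(3.250,1.000)
cell (3,1): code 0011 → (3.250,1.000)–(3.738,2.000)
cell (3,2): code 0011 → (3.738,2.000)–(3.477,3.000)
cell (3,3): code 0001 → (3.477,3.000)–(3.000,3.431)
total: 12 segments, chained into 1 closed loop(s), length Σ = 10.927505

segments=12 loops=1 length=10.928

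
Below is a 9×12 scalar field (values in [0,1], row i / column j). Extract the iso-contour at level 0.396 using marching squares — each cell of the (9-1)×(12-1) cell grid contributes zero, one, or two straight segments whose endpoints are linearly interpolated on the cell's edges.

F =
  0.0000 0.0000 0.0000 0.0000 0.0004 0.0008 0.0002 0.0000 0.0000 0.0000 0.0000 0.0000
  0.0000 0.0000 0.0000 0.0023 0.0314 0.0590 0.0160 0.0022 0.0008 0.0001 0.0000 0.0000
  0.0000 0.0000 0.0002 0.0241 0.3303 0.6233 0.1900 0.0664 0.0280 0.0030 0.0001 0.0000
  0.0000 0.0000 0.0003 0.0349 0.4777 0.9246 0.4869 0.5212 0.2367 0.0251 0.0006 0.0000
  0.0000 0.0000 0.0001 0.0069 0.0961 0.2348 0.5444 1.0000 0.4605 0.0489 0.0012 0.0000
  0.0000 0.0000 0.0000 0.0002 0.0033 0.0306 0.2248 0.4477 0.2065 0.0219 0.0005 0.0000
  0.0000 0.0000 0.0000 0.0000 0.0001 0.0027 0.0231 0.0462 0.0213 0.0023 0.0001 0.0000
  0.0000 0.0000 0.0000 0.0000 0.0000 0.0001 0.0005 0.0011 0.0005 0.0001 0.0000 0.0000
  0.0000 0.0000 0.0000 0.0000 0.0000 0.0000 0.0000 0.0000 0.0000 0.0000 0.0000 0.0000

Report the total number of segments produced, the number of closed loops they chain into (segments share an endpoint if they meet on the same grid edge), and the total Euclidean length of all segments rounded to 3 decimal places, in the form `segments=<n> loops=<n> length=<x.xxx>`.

cell (1,4): code 0100 → (1.597,5.000)–(2.000,4.224)
cell (1,5): code 1000 → (2.000,5.525)–(1.597,5.000)
cell (2,3): code 0100 → (2.446,4.000)–(3.000,3.815)
cell (2,4): code 1110 → (2.000,4.224)–(2.446,4.000)
cell (2,5): code 1101 → (2.694,6.000)–(2.000,5.525)
cell (2,6): code 1100 → (2.725,7.000)–(2.694,6.000)
cell (2,7): code 1000 → (3.000,7.440)–(2.725,7.000)
cell (3,3): code 0010 → (3.000,3.815)–(3.214,4.000)
cell (3,4): code 0011 → (3.214,4.000)–(3.766,5.000)
cell (3,5): code 0111 → (3.766,5.000)–(4.000,5.521)
cell (3,7): code 1101 → (3.712,8.000)–(3.000,7.440)
cell (3,8): code 1000 → (4.000,8.157)–(3.712,8.000)
cell (4,5): code 0010 → (4.000,5.521)–(4.464,6.000)
cell (4,6): code 0111 → (4.464,6.000)–(5.000,6.768)
cell (4,7): code 1011 → (5.000,7.214)–(4.254,8.000)
cell (4,8): code 0001 → (4.254,8.000)–(4.000,8.157)
cell (5,6): code 0010 → (5.000,6.768)–(5.129,7.000)
cell (5,7): code 0001 → (5.129,7.000)–(5.000,7.214)
total: 18 segments, chained into 1 closed loop(s), length Σ = 11.709579

segments=18 loops=1 length=11.710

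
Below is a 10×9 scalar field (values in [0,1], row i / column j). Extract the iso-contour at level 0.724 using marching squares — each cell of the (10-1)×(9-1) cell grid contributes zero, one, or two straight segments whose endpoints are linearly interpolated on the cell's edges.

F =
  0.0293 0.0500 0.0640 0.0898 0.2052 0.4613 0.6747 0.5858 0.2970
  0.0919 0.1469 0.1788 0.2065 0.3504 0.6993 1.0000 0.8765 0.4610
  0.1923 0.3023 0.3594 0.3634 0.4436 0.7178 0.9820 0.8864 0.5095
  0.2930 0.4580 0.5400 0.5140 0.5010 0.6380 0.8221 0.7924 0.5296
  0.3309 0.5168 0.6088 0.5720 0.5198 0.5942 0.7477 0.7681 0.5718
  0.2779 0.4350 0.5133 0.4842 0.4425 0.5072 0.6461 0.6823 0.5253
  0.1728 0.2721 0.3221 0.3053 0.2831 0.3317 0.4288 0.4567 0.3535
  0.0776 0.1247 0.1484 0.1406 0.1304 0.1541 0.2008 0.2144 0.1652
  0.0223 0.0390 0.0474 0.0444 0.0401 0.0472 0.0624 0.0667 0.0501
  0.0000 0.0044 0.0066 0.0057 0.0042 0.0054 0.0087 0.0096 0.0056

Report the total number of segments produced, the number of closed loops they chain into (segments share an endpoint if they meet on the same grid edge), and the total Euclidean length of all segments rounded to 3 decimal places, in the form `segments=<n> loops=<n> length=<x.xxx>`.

segments=12 loops=1 length=11.003

cell (0,5): code 0100 → (0.152,6.000)–(1.000,5.082)
cell (0,6): code 1100 → (0.475,7.000)–(0.152,6.000)
cell (0,7): code 1000 → (1.000,7.367)–(0.475,7.000)
cell (1,5): code 0110 → (1.000,5.082)–(2.000,5.023)
cell (1,7): code 1001 → (2.000,7.431)–(1.000,7.367)
cell (2,5): code 0110 → (2.000,5.023)–(3.000,5.467)
cell (2,7): code 1001 → (3.000,7.260)–(2.000,7.431)
cell (3,5): code 0110 → (3.000,5.467)–(4.000,5.846)
cell (3,7): code 1001 → (4.000,7.225)–(3.000,7.260)
cell (4,5): code 0010 → (4.000,5.846)–(4.233,6.000)
cell (4,6): code 0011 → (4.233,6.000)–(4.514,7.000)
cell (4,7): code 0001 → (4.514,7.000)–(4.000,7.225)
total: 12 segments, chained into 1 closed loop(s), length Σ = 11.002700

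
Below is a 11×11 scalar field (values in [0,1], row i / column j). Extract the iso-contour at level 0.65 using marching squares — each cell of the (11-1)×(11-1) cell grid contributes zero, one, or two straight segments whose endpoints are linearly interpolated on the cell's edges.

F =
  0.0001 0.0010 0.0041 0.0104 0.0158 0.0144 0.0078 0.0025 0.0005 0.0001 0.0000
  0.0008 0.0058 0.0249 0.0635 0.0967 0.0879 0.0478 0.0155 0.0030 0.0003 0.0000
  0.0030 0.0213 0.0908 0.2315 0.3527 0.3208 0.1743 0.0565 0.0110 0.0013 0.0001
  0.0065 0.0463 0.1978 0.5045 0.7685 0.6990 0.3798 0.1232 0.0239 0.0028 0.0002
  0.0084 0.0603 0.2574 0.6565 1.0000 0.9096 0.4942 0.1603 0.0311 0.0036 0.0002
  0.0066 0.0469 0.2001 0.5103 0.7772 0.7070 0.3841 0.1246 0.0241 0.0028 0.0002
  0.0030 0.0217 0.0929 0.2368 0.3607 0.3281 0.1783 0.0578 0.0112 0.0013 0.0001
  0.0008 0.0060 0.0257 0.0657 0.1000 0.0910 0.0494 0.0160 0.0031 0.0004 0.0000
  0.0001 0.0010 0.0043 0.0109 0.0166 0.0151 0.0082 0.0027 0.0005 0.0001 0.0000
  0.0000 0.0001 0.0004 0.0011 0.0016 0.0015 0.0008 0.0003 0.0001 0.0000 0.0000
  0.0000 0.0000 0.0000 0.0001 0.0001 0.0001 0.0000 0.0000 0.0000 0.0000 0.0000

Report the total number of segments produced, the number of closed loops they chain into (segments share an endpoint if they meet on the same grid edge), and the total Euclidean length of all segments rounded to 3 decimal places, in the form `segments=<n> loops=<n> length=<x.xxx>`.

cell (2,3): code 0100 → (2.715,4.000)–(3.000,3.551)
cell (2,4): code 1100 → (2.870,5.000)–(2.715,4.000)
cell (2,5): code 1000 → (3.000,5.154)–(2.870,5.000)
cell (3,2): code 0100 → (3.957,3.000)–(4.000,2.984)
cell (3,3): code 1110 → (3.000,3.551)–(3.957,3.000)
cell (3,5): code 1001 → (4.000,5.625)–(3.000,5.154)
cell (4,2): code 0010 → (4.000,2.984)–(4.044,3.000)
cell (4,3): code 0111 → (4.044,3.000)–(5.000,3.523)
cell (4,5): code 1001 → (5.000,5.177)–(4.000,5.625)
cell (5,3): code 0010 → (5.000,3.523)–(5.305,4.000)
cell (5,4): code 0011 → (5.305,4.000)–(5.150,5.000)
cell (5,5): code 0001 → (5.150,5.000)–(5.000,5.177)
total: 12 segments, chained into 1 closed loop(s), length Σ = 8.043149

segments=12 loops=1 length=8.043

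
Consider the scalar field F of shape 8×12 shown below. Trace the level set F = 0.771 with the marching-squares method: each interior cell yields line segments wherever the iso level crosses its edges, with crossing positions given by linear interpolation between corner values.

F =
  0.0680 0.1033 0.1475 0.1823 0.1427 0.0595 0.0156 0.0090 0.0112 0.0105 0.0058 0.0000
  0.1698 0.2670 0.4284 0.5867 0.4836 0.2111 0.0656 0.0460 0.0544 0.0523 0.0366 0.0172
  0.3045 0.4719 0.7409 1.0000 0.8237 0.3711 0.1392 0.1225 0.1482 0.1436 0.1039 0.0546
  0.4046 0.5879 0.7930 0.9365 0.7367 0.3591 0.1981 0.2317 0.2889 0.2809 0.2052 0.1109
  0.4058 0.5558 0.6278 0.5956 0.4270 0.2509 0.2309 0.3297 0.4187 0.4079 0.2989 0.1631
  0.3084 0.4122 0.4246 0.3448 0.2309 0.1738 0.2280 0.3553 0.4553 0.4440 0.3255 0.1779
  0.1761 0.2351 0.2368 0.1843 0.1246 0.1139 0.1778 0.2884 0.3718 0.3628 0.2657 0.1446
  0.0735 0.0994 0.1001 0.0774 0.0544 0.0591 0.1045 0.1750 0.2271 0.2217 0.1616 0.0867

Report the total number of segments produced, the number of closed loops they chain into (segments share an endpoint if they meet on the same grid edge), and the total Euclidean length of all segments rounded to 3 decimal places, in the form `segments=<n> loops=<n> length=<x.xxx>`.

cell (1,2): code 0100 → (1.446,3.000)–(2.000,2.116)
cell (1,3): code 1100 → (1.845,4.000)–(1.446,3.000)
cell (1,4): code 1000 → (2.000,4.116)–(1.845,4.000)
cell (2,1): code 0100 → (2.578,2.000)–(3.000,1.893)
cell (2,2): code 1110 → (2.000,2.116)–(2.578,2.000)
cell (2,3): code 1011 → (3.000,3.828)–(2.606,4.000)
cell (2,4): code 0001 → (2.606,4.000)–(2.000,4.116)
cell (3,1): code 0010 → (3.000,1.893)–(3.133,2.000)
cell (3,2): code 0011 → (3.133,2.000)–(3.485,3.000)
cell (3,3): code 0001 → (3.485,3.000)–(3.000,3.828)
total: 10 segments, chained into 1 closed loop(s), length Σ = 6.576857

segments=10 loops=1 length=6.577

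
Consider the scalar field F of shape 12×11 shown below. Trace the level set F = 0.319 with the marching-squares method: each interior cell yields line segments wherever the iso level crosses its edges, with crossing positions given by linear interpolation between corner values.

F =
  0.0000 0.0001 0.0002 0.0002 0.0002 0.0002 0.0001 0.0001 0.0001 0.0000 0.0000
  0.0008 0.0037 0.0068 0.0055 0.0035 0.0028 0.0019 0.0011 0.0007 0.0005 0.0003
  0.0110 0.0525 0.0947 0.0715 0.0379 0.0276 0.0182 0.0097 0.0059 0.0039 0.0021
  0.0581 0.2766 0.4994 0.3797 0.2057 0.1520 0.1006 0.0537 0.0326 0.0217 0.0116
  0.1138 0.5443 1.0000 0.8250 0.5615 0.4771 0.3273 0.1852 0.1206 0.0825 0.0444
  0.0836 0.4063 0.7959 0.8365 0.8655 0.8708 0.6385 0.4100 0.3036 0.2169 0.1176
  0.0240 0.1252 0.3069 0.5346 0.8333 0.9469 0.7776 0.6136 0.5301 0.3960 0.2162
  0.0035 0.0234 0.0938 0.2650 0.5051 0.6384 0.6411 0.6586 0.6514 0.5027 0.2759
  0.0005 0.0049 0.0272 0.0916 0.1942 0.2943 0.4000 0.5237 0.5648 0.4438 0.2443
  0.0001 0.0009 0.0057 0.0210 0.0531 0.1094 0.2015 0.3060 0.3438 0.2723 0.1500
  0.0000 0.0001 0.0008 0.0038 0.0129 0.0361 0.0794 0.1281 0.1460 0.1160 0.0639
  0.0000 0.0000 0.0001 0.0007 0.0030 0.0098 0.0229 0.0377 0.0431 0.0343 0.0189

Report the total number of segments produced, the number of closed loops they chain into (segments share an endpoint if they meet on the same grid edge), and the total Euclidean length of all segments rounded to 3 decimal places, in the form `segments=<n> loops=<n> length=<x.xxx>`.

cell (2,1): code 0100 → (2.554,2.000)–(3.000,1.190)
cell (2,2): code 1100 → (2.803,3.000)–(2.554,2.000)
cell (2,3): code 1000 → (3.000,3.349)–(2.803,3.000)
cell (3,0): code 0100 → (3.158,1.000)–(4.000,0.477)
cell (3,1): code 1110 → (3.000,1.190)–(3.158,1.000)
cell (3,3): code 1101 → (3.318,4.000)–(3.000,3.349)
cell (3,4): code 1100 → (3.514,5.000)–(3.318,4.000)
cell (3,5): code 1100 → (3.963,6.000)–(3.514,5.000)
cell (3,6): code 1000 → (4.000,6.058)–(3.963,6.000)
cell (4,0): code 0110 → (4.000,0.477)–(5.000,0.729)
cell (4,6): code 1101 → (4.595,7.000)–(4.000,6.058)
cell (4,7): code 1000 → (5.000,7.855)–(4.595,7.000)
cell (5,0): code 0010 → (5.000,0.729)–(5.311,1.000)
cell (5,1): code 0011 → (5.311,1.000)–(5.975,2.000)
cell (5,2): code 0111 → (5.975,2.000)–(6.000,2.053)
cell (5,7): code 1101 → (5.068,8.000)–(5.000,7.855)
cell (5,8): code 1100 → (5.570,9.000)–(5.068,8.000)
cell (5,9): code 1000 → (6.000,9.428)–(5.570,9.000)
cell (6,2): code 0010 → (6.000,2.053)–(6.800,3.000)
cell (6,3): code 0111 → (6.800,3.000)–(7.000,3.225)
cell (6,9): code 1001 → (7.000,9.810)–(6.000,9.428)
cell (7,3): code 0010 → (7.000,3.225)–(7.599,4.000)
cell (7,4): code 0011 → (7.599,4.000)–(7.928,5.000)
cell (7,5): code 0111 → (7.928,5.000)–(8.000,5.234)
cell (7,9): code 1001 → (8.000,9.626)–(7.000,9.810)
cell (8,5): code 0010 → (8.000,5.234)–(8.408,6.000)
cell (8,6): code 0011 → (8.408,6.000)–(8.940,7.000)
cell (8,7): code 0111 → (8.940,7.000)–(9.000,7.344)
cell (8,8): code 1011 → (9.000,8.347)–(8.728,9.000)
cell (8,9): code 0001 → (8.728,9.000)–(8.000,9.626)
cell (9,7): code 0010 → (9.000,7.344)–(9.125,8.000)
cell (9,8): code 0001 → (9.125,8.000)–(9.000,8.347)
total: 32 segments, chained into 1 closed loop(s), length Σ = 24.110328

segments=32 loops=1 length=24.110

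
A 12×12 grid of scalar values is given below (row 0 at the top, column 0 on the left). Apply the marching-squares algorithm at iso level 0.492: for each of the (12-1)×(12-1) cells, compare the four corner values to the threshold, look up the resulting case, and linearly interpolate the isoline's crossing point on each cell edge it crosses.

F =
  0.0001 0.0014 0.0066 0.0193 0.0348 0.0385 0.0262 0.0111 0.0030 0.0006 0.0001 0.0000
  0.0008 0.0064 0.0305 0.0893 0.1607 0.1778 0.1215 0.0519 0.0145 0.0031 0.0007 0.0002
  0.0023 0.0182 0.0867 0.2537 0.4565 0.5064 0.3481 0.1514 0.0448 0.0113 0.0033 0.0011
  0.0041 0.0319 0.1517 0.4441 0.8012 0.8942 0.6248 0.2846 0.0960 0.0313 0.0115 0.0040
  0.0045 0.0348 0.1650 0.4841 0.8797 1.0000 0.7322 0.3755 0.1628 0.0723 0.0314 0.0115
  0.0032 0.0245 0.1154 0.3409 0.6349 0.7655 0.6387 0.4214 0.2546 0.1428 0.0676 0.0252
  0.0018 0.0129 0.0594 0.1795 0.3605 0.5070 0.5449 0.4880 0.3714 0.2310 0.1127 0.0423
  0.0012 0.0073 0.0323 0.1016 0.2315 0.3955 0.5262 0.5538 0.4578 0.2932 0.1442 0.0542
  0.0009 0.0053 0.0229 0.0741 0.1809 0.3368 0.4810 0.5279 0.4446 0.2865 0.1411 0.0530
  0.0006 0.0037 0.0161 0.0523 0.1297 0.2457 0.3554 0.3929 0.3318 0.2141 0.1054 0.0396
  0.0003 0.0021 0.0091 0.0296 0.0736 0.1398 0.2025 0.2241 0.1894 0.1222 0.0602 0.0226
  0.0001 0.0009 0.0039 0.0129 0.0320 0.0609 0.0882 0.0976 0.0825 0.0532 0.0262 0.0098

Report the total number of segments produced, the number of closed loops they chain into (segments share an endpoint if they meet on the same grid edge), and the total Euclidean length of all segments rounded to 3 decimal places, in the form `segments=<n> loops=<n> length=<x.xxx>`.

cell (1,4): code 0100 → (1.956,5.000)–(2.000,4.711)
cell (1,5): code 1000 → (2.000,5.091)–(1.956,5.000)
cell (2,3): code 0100 → (2.103,4.000)–(3.000,3.134)
cell (2,4): code 1110 → (2.000,4.711)–(2.103,4.000)
cell (2,5): code 1101 → (2.520,6.000)–(2.000,5.091)
cell (2,6): code 1000 → (3.000,6.390)–(2.520,6.000)
cell (3,3): code 0110 → (3.000,3.134)–(4.000,3.020)
cell (3,6): code 1001 → (4.000,6.673)–(3.000,6.390)
cell (4,3): code 0110 → (4.000,3.020)–(5.000,3.514)
cell (4,6): code 1001 → (5.000,6.675)–(4.000,6.673)
cell (5,3): code 0010 → (5.000,3.514)–(5.521,4.000)
cell (5,4): code 0111 → (5.521,4.000)–(6.000,4.898)
cell (5,6): code 1001 → (6.000,6.930)–(5.000,6.675)
cell (6,4): code 0010 → (6.000,4.898)–(6.135,5.000)
cell (6,5): code 0111 → (6.135,5.000)–(7.000,5.738)
cell (6,6): code 1101 → (6.061,7.000)–(6.000,6.930)
cell (6,7): code 1000 → (7.000,7.644)–(6.061,7.000)
cell (7,5): code 0010 → (7.000,5.738)–(7.757,6.000)
cell (7,6): code 0111 → (7.757,6.000)–(8.000,6.235)
cell (7,7): code 1001 → (8.000,7.431)–(7.000,7.644)
cell (8,6): code 0010 → (8.000,6.235)–(8.266,7.000)
cell (8,7): code 0001 → (8.266,7.000)–(8.000,7.431)
total: 22 segments, chained into 1 closed loop(s), length Σ = 16.963279

segments=22 loops=1 length=16.963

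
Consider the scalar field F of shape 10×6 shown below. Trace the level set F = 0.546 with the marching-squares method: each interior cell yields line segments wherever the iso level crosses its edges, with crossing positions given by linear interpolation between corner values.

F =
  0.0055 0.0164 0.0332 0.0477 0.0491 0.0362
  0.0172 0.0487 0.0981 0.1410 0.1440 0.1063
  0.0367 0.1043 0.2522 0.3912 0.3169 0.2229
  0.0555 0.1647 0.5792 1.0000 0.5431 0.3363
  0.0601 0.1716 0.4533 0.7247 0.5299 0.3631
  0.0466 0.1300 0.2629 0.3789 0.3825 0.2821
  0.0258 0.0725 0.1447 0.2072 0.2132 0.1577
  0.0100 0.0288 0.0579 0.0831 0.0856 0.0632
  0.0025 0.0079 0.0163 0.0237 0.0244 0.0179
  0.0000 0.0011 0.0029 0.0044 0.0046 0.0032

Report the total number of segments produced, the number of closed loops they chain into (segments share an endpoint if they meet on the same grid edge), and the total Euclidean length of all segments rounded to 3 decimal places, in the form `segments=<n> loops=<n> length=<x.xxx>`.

segments=8 loops=1 length=6.541

cell (2,1): code 0100 → (2.898,2.000)–(3.000,1.920)
cell (2,2): code 1100 → (2.254,3.000)–(2.898,2.000)
cell (2,3): code 1000 → (3.000,3.994)–(2.254,3.000)
cell (3,1): code 0010 → (3.000,1.920)–(3.264,2.000)
cell (3,2): code 0111 → (3.264,2.000)–(4.000,2.342)
cell (3,3): code 1001 → (4.000,3.917)–(3.000,3.994)
cell (4,2): code 0010 → (4.000,2.342)–(4.517,3.000)
cell (4,3): code 0001 → (4.517,3.000)–(4.000,3.917)
total: 8 segments, chained into 1 closed loop(s), length Σ = 6.541294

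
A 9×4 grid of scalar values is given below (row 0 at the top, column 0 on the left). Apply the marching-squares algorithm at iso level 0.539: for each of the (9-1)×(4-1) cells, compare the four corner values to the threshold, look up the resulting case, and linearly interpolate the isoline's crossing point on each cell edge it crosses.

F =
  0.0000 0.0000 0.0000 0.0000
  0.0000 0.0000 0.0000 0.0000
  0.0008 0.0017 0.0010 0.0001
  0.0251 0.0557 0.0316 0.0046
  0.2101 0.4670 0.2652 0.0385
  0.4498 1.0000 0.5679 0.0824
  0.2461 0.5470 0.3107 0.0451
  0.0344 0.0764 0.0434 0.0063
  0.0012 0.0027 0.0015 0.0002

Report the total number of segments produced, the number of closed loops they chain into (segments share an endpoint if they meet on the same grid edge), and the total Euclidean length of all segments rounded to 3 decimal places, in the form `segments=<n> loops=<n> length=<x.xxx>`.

segments=8 loops=1 length=5.375

cell (4,0): code 0100 → (4.135,1.000)–(5.000,0.162)
cell (4,1): code 1100 → (4.905,2.000)–(4.135,1.000)
cell (4,2): code 1000 → (5.000,2.060)–(4.905,2.000)
cell (5,0): code 0110 → (5.000,0.162)–(6.000,0.973)
cell (5,1): code 1011 → (6.000,1.034)–(5.112,2.000)
cell (5,2): code 0001 → (5.112,2.000)–(5.000,2.060)
cell (6,0): code 0010 → (6.000,0.973)–(6.017,1.000)
cell (6,1): code 0001 → (6.017,1.000)–(6.000,1.034)
total: 8 segments, chained into 1 closed loop(s), length Σ = 5.374782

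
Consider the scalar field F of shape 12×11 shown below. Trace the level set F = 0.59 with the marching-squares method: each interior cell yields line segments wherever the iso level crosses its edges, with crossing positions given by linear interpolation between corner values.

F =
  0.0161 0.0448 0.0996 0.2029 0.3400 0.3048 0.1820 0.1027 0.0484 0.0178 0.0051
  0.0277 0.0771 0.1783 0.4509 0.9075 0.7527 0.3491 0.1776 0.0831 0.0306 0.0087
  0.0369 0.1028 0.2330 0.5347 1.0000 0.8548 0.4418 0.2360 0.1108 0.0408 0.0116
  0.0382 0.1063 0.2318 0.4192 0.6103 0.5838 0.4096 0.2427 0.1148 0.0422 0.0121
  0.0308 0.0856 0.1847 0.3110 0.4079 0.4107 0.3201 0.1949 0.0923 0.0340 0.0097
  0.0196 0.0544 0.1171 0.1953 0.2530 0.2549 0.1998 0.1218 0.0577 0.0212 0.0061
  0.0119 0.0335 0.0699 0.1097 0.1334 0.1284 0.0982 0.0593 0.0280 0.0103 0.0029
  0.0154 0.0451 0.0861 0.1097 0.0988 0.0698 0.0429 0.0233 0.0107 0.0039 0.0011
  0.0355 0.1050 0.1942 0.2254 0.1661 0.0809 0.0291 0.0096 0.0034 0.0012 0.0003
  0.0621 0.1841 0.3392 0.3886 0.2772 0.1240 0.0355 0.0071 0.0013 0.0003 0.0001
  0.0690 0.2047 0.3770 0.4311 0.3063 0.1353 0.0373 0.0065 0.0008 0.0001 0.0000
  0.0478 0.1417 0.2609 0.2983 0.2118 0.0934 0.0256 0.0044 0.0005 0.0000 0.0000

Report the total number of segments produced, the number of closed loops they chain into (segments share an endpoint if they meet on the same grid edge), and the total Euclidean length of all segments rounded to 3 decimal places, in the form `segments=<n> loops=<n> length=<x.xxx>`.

segments=10 loops=1 length=8.087

cell (0,3): code 0100 → (0.441,4.000)–(1.000,3.305)
cell (0,4): code 1100 → (0.637,5.000)–(0.441,4.000)
cell (0,5): code 1000 → (1.000,5.403)–(0.637,5.000)
cell (1,3): code 0110 → (1.000,3.305)–(2.000,3.119)
cell (1,5): code 1001 → (2.000,5.641)–(1.000,5.403)
cell (2,3): code 0110 → (2.000,3.119)–(3.000,3.894)
cell (2,4): code 1011 → (3.000,4.766)–(2.977,5.000)
cell (2,5): code 0001 → (2.977,5.000)–(2.000,5.641)
cell (3,3): code 0010 → (3.000,3.894)–(3.100,4.000)
cell (3,4): code 0001 → (3.100,4.000)–(3.000,4.766)
total: 10 segments, chained into 1 closed loop(s), length Σ = 8.086808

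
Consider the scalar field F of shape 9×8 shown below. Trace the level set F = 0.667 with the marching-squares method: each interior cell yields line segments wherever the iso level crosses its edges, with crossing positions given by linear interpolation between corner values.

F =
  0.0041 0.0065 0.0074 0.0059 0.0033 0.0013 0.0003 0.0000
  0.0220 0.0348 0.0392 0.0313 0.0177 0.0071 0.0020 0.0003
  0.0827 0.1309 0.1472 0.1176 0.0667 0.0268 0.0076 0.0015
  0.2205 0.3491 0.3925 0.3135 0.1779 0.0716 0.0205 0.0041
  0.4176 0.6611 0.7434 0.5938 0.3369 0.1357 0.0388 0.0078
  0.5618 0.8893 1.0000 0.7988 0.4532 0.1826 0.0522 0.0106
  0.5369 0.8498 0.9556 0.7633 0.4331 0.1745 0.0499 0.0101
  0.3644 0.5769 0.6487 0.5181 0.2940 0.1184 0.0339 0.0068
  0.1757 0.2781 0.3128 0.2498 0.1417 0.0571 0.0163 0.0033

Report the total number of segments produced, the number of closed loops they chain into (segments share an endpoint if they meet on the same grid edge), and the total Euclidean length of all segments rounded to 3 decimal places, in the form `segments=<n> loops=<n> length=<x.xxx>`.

segments=12 loops=1 length=9.688

cell (3,1): code 0100 → (3.782,2.000)–(4.000,1.072)
cell (3,2): code 1000 → (4.000,2.511)–(3.782,2.000)
cell (4,0): code 0100 → (4.026,1.000)–(5.000,0.321)
cell (4,1): code 1110 → (4.000,1.072)–(4.026,1.000)
cell (4,2): code 1101 → (4.357,3.000)–(4.000,2.511)
cell (4,3): code 1000 → (5.000,3.381)–(4.357,3.000)
cell (5,0): code 0110 → (5.000,0.321)–(6.000,0.416)
cell (5,3): code 1001 → (6.000,3.292)–(5.000,3.381)
cell (6,0): code 0010 → (6.000,0.416)–(6.670,1.000)
cell (6,1): code 0011 → (6.670,1.000)–(6.940,2.000)
cell (6,2): code 0011 → (6.940,2.000)–(6.393,3.000)
cell (6,3): code 0001 → (6.393,3.000)–(6.000,3.292)
total: 12 segments, chained into 1 closed loop(s), length Σ = 9.688009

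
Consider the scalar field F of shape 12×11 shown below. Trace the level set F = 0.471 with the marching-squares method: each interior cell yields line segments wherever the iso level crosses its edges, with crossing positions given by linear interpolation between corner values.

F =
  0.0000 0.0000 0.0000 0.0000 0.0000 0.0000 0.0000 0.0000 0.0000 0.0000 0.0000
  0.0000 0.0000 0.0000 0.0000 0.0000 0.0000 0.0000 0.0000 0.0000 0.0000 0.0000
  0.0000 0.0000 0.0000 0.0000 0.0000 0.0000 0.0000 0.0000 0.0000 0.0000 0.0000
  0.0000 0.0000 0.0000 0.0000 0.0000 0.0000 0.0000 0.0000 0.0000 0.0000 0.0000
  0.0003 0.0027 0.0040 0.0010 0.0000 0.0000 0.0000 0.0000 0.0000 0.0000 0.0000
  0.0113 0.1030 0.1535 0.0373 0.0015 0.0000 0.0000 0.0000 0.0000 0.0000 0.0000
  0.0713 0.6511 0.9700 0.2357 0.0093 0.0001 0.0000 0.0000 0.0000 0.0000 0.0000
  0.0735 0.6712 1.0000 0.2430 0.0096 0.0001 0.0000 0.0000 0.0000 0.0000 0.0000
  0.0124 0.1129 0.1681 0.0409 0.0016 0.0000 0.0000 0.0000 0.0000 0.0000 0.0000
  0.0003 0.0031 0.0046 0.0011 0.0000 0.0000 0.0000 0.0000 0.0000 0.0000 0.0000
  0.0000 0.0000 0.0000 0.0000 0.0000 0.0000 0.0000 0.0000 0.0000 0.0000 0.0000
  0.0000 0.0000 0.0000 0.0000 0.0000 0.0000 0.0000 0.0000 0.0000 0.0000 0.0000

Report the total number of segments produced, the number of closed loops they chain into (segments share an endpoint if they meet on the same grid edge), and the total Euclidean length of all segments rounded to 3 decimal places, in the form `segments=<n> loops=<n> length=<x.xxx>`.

segments=8 loops=1 length=6.879

cell (5,0): code 0100 → (5.671,1.000)–(6.000,0.689)
cell (5,1): code 1100 → (5.389,2.000)–(5.671,1.000)
cell (5,2): code 1000 → (6.000,2.680)–(5.389,2.000)
cell (6,0): code 0110 → (6.000,0.689)–(7.000,0.665)
cell (6,2): code 1001 → (7.000,2.699)–(6.000,2.680)
cell (7,0): code 0010 → (7.000,0.665)–(7.359,1.000)
cell (7,1): code 0011 → (7.359,1.000)–(7.636,2.000)
cell (7,2): code 0001 → (7.636,2.000)–(7.000,2.699)
total: 8 segments, chained into 1 closed loop(s), length Σ = 6.879006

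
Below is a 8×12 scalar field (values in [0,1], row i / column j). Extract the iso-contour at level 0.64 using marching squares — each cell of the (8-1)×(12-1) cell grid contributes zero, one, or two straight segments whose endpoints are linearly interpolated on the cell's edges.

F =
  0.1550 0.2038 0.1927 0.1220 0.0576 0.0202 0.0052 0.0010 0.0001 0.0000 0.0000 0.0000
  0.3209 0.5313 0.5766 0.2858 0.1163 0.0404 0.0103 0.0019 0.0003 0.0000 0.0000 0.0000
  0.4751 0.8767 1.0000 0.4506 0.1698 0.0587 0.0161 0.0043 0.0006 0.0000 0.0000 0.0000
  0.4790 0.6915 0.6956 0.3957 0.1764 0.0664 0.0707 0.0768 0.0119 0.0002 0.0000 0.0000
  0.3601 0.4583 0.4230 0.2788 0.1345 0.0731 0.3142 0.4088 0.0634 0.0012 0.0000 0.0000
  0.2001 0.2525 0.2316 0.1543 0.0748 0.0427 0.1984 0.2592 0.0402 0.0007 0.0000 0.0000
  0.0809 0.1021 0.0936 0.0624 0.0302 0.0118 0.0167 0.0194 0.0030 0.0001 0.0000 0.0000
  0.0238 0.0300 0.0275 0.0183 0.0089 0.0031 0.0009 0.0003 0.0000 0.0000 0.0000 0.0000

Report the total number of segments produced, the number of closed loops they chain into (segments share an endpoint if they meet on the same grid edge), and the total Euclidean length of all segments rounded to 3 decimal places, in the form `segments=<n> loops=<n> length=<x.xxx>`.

segments=8 loops=1 length=6.758

cell (1,0): code 0100 → (1.315,1.000)–(2.000,0.411)
cell (1,1): code 1100 → (1.150,2.000)–(1.315,1.000)
cell (1,2): code 1000 → (2.000,2.655)–(1.150,2.000)
cell (2,0): code 0110 → (2.000,0.411)–(3.000,0.758)
cell (2,2): code 1001 → (3.000,2.185)–(2.000,2.655)
cell (3,0): code 0010 → (3.000,0.758)–(3.221,1.000)
cell (3,1): code 0011 → (3.221,1.000)–(3.204,2.000)
cell (3,2): code 0001 → (3.204,2.000)–(3.000,2.185)
total: 8 segments, chained into 1 closed loop(s), length Σ = 6.757903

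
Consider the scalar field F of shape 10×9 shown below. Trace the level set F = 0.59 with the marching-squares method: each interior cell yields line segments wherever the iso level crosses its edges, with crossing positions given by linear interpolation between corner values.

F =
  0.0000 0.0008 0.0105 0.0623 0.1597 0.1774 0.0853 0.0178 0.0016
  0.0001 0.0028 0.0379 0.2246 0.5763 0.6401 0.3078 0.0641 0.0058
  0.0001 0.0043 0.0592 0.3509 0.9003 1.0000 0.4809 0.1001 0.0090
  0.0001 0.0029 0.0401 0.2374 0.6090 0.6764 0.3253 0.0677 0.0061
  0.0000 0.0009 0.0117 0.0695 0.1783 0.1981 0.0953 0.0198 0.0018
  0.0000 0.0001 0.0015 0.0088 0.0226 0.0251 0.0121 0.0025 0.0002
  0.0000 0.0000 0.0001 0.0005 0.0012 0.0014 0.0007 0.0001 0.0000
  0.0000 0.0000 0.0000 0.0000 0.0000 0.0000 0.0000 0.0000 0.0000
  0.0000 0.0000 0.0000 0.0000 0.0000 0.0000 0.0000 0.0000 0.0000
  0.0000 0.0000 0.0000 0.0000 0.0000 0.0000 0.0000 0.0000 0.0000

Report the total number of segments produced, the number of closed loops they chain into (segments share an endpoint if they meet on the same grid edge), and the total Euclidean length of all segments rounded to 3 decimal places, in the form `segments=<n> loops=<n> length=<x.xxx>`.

cell (0,4): code 0100 → (0.892,5.000)–(1.000,4.215)
cell (0,5): code 1000 → (1.000,5.151)–(0.892,5.000)
cell (1,3): code 0100 → (1.042,4.000)–(2.000,3.435)
cell (1,4): code 1110 → (1.000,4.215)–(1.042,4.000)
cell (1,5): code 1001 → (2.000,5.790)–(1.000,5.151)
cell (2,3): code 0110 → (2.000,3.435)–(3.000,3.949)
cell (2,5): code 1001 → (3.000,5.246)–(2.000,5.790)
cell (3,3): code 0010 → (3.000,3.949)–(3.044,4.000)
cell (3,4): code 0011 → (3.044,4.000)–(3.181,5.000)
cell (3,5): code 0001 → (3.181,5.000)–(3.000,5.246)
total: 10 segments, chained into 1 closed loop(s), length Σ = 7.140343

segments=10 loops=1 length=7.140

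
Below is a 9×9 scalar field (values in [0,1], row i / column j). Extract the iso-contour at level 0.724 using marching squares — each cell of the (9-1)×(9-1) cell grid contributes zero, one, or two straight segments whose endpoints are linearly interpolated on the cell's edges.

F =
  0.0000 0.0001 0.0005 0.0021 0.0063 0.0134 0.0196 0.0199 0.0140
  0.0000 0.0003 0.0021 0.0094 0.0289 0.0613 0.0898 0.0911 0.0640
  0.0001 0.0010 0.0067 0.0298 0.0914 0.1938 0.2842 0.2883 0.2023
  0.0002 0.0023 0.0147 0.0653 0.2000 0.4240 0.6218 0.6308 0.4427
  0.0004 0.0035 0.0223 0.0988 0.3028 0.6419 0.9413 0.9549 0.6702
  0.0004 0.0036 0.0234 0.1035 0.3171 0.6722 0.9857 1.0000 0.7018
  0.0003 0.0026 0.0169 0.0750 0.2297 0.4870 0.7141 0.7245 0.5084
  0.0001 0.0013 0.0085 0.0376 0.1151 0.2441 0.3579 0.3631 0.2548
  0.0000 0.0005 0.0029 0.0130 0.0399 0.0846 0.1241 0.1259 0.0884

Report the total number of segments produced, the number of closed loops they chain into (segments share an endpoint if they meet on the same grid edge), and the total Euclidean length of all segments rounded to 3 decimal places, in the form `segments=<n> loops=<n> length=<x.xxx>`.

cell (3,5): code 0100 → (3.320,6.000)–(4.000,5.274)
cell (3,6): code 1100 → (3.288,7.000)–(3.320,6.000)
cell (3,7): code 1000 → (4.000,7.811)–(3.288,7.000)
cell (4,5): code 0110 → (4.000,5.274)–(5.000,5.165)
cell (4,7): code 1001 → (5.000,7.926)–(4.000,7.811)
cell (5,5): code 0010 → (5.000,5.165)–(5.964,6.000)
cell (5,6): code 0111 → (5.964,6.000)–(6.000,6.952)
cell (5,7): code 1001 → (6.000,7.002)–(5.000,7.926)
cell (6,6): code 0010 → (6.000,6.952)–(6.001,7.000)
cell (6,7): code 0001 → (6.001,7.000)–(6.000,7.002)
total: 10 segments, chained into 1 closed loop(s), length Σ = 8.726428

segments=10 loops=1 length=8.726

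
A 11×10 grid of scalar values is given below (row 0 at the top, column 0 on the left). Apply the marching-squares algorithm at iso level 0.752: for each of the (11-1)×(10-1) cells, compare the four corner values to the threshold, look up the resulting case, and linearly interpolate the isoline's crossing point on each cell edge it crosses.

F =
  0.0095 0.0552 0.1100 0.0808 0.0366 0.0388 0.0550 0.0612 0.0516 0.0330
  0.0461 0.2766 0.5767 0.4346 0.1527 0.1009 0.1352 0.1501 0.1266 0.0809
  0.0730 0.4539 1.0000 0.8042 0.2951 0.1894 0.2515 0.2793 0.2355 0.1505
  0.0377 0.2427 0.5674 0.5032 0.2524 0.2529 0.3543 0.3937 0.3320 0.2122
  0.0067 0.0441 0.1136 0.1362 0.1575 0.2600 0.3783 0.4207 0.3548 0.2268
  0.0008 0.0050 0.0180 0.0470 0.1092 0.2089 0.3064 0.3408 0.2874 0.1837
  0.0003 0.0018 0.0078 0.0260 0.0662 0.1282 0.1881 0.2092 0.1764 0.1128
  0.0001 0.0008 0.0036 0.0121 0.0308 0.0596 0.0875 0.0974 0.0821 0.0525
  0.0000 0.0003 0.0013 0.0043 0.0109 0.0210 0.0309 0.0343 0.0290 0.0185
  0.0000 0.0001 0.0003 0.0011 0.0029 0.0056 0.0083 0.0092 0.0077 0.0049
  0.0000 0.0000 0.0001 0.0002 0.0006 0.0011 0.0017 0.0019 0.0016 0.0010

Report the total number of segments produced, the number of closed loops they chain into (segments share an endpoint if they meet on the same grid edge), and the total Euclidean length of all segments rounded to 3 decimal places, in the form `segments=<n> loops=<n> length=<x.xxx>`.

segments=6 loops=1 length=4.020

cell (1,1): code 0100 → (1.414,2.000)–(2.000,1.546)
cell (1,2): code 1100 → (1.859,3.000)–(1.414,2.000)
cell (1,3): code 1000 → (2.000,3.103)–(1.859,3.000)
cell (2,1): code 0010 → (2.000,1.546)–(2.573,2.000)
cell (2,2): code 0011 → (2.573,2.000)–(2.173,3.000)
cell (2,3): code 0001 → (2.173,3.000)–(2.000,3.103)
total: 6 segments, chained into 1 closed loop(s), length Σ = 4.019995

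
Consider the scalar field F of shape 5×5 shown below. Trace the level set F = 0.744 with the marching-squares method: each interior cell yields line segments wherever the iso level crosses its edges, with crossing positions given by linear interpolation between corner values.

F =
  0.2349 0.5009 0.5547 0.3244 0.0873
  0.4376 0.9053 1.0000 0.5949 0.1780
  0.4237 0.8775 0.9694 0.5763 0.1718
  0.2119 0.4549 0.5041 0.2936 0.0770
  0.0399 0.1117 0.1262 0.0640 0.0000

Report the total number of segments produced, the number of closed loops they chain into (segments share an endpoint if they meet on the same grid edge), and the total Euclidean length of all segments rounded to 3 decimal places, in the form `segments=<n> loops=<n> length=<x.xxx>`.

cell (0,0): code 0100 → (0.601,1.000)–(1.000,0.655)
cell (0,1): code 1100 → (0.425,2.000)–(0.601,1.000)
cell (0,2): code 1000 → (1.000,2.632)–(0.425,2.000)
cell (1,0): code 0110 → (1.000,0.655)–(2.000,0.706)
cell (1,2): code 1001 → (2.000,2.573)–(1.000,2.632)
cell (2,0): code 0010 → (2.000,0.706)–(2.316,1.000)
cell (2,1): code 0011 → (2.316,1.000)–(2.484,2.000)
cell (2,2): code 0001 → (2.484,2.000)–(2.000,2.573)
total: 8 segments, chained into 1 closed loop(s), length Σ = 6.596368

segments=8 loops=1 length=6.596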